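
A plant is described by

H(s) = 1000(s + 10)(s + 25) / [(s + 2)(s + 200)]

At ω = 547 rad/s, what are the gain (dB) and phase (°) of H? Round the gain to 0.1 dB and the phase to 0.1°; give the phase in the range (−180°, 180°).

59.5 dB, 16.6°

At s = jω = j547:
zero (s+10): 10 + j547 → |·| = √(10²+547²) = √299309 ≈ 547.09, ∠ = arctan(547/10) ≈ 88.95°
zero (s+25): 25 + j547 → |·| = √(25²+547²) = √299834 ≈ 547.57, ∠ = arctan(547/25) ≈ 87.38°
pole (s+2): 2 + j547 → |·| = √(2²+547²) = √299213 ≈ 547, ∠ = arctan(547/2) ≈ 89.79°
pole (s+200): 200 + j547 → |·| = √(200²+547²) = √339209 ≈ 582.42, ∠ = arctan(547/200) ≈ 69.92°
|H| = 1000 · 2.9957e+05 / 3.1858e+05 ≈ 940.33
Gain = 20 log₁₀(940.33) ≈ 59.47 dB
∠H = 176.33° − 159.71° = 16.62°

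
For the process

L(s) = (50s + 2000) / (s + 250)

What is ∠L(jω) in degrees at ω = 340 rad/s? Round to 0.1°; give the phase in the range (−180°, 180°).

29.6°

Substitute s = j340:
Numerator: 50(j340) + 2000 = 2000 + j17000
Denominator: (j340) + 250 = 250 + j340
|N| = √(2000² + 17000²) ≈ 17117, ∠N ≈ 83.29°
|D| = √(250² + 340²) ≈ 422.02, ∠D ≈ 53.67°
∠L = 83.29° − 53.67° = 29.62°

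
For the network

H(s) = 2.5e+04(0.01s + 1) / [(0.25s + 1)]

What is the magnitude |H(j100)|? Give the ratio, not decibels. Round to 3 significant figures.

1.41e+03

At ω = 100 rad/s:
zero (1 + j100·0.01) = 1 + j1 → |·| ≈ 1.4142, ∠ ≈ 45.00°
pole (1 + j100·0.25) = 1 + j25 → |·| ≈ 25.02, ∠ ≈ 87.71°
|H| = 2.5e+04 · 1.4142 / (25.02) ≈ 1413.1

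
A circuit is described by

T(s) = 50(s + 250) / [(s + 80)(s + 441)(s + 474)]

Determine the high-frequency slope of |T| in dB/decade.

Each pole contributes −20 dB/decade at high frequency; each zero contributes +20 dB/decade.
Net: 1 zero(s) − 3 pole(s) → -40 dB/decade.

-40 dB/decade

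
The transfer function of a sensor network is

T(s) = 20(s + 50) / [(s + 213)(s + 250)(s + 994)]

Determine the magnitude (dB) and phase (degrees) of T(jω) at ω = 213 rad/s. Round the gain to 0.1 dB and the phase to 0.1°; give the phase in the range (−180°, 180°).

-87.2 dB, -20.7°

At s = jω = j213:
zero (s+50): 50 + j213 → |·| = √(50²+213²) = √47869 ≈ 218.79, ∠ = arctan(213/50) ≈ 76.79°
pole (s+213): 213 + j213 → |·| = √(213²+213²) = √90738 ≈ 301.23, ∠ = arctan(213/213) ≈ 45.00°
pole (s+250): 250 + j213 → |·| = √(250²+213²) = √107869 ≈ 328.43, ∠ = arctan(213/250) ≈ 40.43°
pole (s+994): 994 + j213 → |·| = √(994²+213²) = √1033405 ≈ 1016.6, ∠ = arctan(213/994) ≈ 12.09°
|T| = 20 · 218.79 / 1.0058e+08 ≈ 4.3506e-05
Gain = 20 log₁₀(4.3506e-05) ≈ -87.23 dB
∠T = 76.79° − 97.52° = -20.73°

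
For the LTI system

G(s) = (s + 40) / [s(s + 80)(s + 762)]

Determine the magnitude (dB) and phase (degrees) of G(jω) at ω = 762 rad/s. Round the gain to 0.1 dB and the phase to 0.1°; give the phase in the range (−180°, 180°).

-118.3 dB, -132.0°

At s = jω = j762:
zero (s+40): 40 + j762 → |·| = √(40²+762²) = √582244 ≈ 763.05, ∠ = arctan(762/40) ≈ 87.00°
pole (s+80): 80 + j762 → |·| = √(80²+762²) = √587044 ≈ 766.19, ∠ = arctan(762/80) ≈ 84.01°
pole (s+762): 762 + j762 → |·| = √(762²+762²) = √1161288 ≈ 1077.6, ∠ = arctan(762/762) ≈ 45.00°
pole at origin: |s| = 762, ∠ = 90.00° (in denominator)
|G| = 1 · 763.05 / 6.2914e+08 ≈ 1.2128e-06
Gain = 20 log₁₀(1.2128e-06) ≈ -118.32 dB
∠G = 87.00° − 219.01° = -132.01°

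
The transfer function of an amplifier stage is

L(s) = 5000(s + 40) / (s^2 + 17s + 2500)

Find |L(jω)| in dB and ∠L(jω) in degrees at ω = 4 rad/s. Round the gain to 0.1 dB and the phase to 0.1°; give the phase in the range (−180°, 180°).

38.2 dB, 4.1°

At s = jω = j4:
zero (s+40): 40 + j4 → |·| = √(40²+4²) = √1616 ≈ 40.2, ∠ = arctan(4/40) ≈ 5.71°
quadratic: (j4)² + 17·j4 + 2500 = 2484 + j68 → |·| ≈ 2484.9, ∠ ≈ 1.57°
|L| = 5000 · 40.2 / 2484.9 ≈ 80.889
Gain = 20 log₁₀(80.889) ≈ 38.16 dB
∠L = 5.71° − 1.57° = 4.14°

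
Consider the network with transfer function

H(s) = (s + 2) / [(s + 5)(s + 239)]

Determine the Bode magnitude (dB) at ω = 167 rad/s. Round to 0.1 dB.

At s = jω = j167:
zero (s+2): 2 + j167 → |·| = √(2²+167²) = √27893 ≈ 167.01, ∠ = arctan(167/2) ≈ 89.31°
pole (s+5): 5 + j167 → |·| = √(5²+167²) = √27914 ≈ 167.07, ∠ = arctan(167/5) ≈ 88.29°
pole (s+239): 239 + j167 → |·| = √(239²+167²) = √85010 ≈ 291.56, ∠ = arctan(167/239) ≈ 34.94°
|H| = 1 · 167.01 / 48711 ≈ 0.0034286
Gain = 20 log₁₀(0.0034286) ≈ -49.30 dB

-49.3 dB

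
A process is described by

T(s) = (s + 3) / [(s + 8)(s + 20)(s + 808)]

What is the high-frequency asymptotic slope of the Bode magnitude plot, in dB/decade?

-40 dB/decade

Each pole contributes −20 dB/decade at high frequency; each zero contributes +20 dB/decade.
Net: 1 zero(s) − 3 pole(s) → -40 dB/decade.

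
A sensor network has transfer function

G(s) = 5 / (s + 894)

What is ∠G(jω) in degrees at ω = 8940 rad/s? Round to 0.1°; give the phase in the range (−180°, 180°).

-84.3°

Substitute s = j8940:
Numerator: 5 = 5 + j0
Denominator: (j8940) + 894 = 894 + j8940
|N| = √(5² + 0²) ≈ 5, ∠N ≈ 0.00°
|D| = √(894² + 8940²) ≈ 8984.6, ∠D ≈ 84.29°
∠G = 0.00° − 84.29° = -84.29°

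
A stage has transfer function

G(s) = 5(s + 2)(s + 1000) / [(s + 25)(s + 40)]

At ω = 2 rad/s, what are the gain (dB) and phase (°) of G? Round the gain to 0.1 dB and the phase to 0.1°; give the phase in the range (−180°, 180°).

At s = jω = j2:
zero (s+2): 2 + j2 → |·| = √(2²+2²) = √8 ≈ 2.8284, ∠ = arctan(2/2) ≈ 45.00°
zero (s+1000): 1000 + j2 → |·| = √(1000²+2²) = √1000004 ≈ 1000, ∠ = arctan(2/1000) ≈ 0.11°
pole (s+25): 25 + j2 → |·| = √(25²+2²) = √629 ≈ 25.08, ∠ = arctan(2/25) ≈ 4.57°
pole (s+40): 40 + j2 → |·| = √(40²+2²) = √1604 ≈ 40.05, ∠ = arctan(2/40) ≈ 2.86°
|G| = 5 · 2828.4 / 1004.5 ≈ 14.079
Gain = 20 log₁₀(14.079) ≈ 22.97 dB
∠G = 45.11° − 7.43° = 37.68°

23.0 dB, 37.7°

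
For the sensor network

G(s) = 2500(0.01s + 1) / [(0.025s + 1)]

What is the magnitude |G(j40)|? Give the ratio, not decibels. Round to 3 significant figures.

At ω = 40 rad/s:
zero (1 + j40·0.01) = 1 + j0.4 → |·| ≈ 1.077, ∠ ≈ 21.80°
pole (1 + j40·0.025) = 1 + j1 → |·| ≈ 1.4142, ∠ ≈ 45.00°
|G| = 2500 · 1.077 / (1.4142) ≈ 1903.9

1.90e+03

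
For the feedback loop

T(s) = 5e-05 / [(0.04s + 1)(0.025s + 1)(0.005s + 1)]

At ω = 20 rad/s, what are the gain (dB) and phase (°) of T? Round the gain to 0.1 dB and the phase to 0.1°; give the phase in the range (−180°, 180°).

-89.2 dB, -70.9°

At ω = 20 rad/s:
pole (1 + j20·0.04) = 1 + j0.8 → |·| ≈ 1.2806, ∠ ≈ 38.66°
pole (1 + j20·0.025) = 1 + j0.5 → |·| ≈ 1.118, ∠ ≈ 26.57°
pole (1 + j20·0.005) = 1 + j0.1 → |·| ≈ 1.005, ∠ ≈ 5.71°
|T| = 5e-05 · 1 / (1.2806 · 1.118 · 1.005) ≈ 3.475e-05
Gain = 20 log₁₀(3.475e-05) ≈ -89.18 dB
∠T = (0°) − (38.66° + 26.57° + 5.71°) = -70.94°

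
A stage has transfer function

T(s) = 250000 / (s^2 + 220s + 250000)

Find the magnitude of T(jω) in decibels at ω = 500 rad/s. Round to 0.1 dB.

7.1 dB

At s = jω = j500:
quadratic: (j500)² + 220·j500 + 250000 = 0 + j110000 → |·| ≈ 1.1e+05, ∠ ≈ 90.00°
|T| = 250000 / 1.1e+05 ≈ 2.2727
Gain = 20 log₁₀(2.2727) ≈ 7.13 dB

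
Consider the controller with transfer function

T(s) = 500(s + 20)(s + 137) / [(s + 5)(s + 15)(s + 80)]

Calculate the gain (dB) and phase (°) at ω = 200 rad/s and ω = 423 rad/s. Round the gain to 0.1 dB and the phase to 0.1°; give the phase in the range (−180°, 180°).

At s = jω = j200:
zero (s+20): 20 + j200 → |·| = √(20²+200²) = √40400 ≈ 201, ∠ = arctan(200/20) ≈ 84.29°
zero (s+137): 137 + j200 → |·| = √(137²+200²) = √58769 ≈ 242.42, ∠ = arctan(200/137) ≈ 55.59°
pole (s+5): 5 + j200 → |·| = √(5²+200²) = √40025 ≈ 200.06, ∠ = arctan(200/5) ≈ 88.57°
pole (s+15): 15 + j200 → |·| = √(15²+200²) = √40225 ≈ 200.56, ∠ = arctan(200/15) ≈ 85.71°
pole (s+80): 80 + j200 → |·| = √(80²+200²) = √46400 ≈ 215.41, ∠ = arctan(200/80) ≈ 68.20°
|T| = 500 · 48726 / 8.6431e+06 ≈ 2.8188
Gain = 20 log₁₀(2.8188) ≈ 9.00 dB
∠T = 139.88° − 242.48° = -102.60°

At s = jω = j423:
zero (s+20): 20 + j423 → |·| = √(20²+423²) = √179329 ≈ 423.47, ∠ = arctan(423/20) ≈ 87.29°
zero (s+137): 137 + j423 → |·| = √(137²+423²) = √197698 ≈ 444.63, ∠ = arctan(423/137) ≈ 72.05°
pole (s+5): 5 + j423 → |·| = √(5²+423²) = √178954 ≈ 423.03, ∠ = arctan(423/5) ≈ 89.32°
pole (s+15): 15 + j423 → |·| = √(15²+423²) = √179154 ≈ 423.27, ∠ = arctan(423/15) ≈ 87.97°
pole (s+80): 80 + j423 → |·| = √(80²+423²) = √185329 ≈ 430.5, ∠ = arctan(423/80) ≈ 79.29°
|T| = 500 · 1.8829e+05 / 7.7084e+07 ≈ 1.2213
Gain = 20 log₁₀(1.2213) ≈ 1.74 dB
∠T = 159.34° − 256.58° = -97.24°

ω = 200: 9.0 dB, -102.6°; ω = 423: 1.7 dB, -97.2°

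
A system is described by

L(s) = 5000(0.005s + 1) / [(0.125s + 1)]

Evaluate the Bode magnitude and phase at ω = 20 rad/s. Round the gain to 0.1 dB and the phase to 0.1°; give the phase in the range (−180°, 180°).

65.4 dB, -62.5°

At ω = 20 rad/s:
zero (1 + j20·0.005) = 1 + j0.1 → |·| ≈ 1.005, ∠ ≈ 5.71°
pole (1 + j20·0.125) = 1 + j2.5 → |·| ≈ 2.6926, ∠ ≈ 68.20°
|L| = 5000 · 1.005 / (2.6926) ≈ 1866.2
Gain = 20 log₁₀(1866.2) ≈ 65.42 dB
∠L = (5.71°) − (68.20°) = -62.49°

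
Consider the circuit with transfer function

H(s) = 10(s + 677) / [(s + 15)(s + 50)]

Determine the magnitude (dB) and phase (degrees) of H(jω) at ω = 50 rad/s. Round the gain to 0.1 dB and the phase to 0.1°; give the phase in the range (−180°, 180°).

At s = jω = j50:
zero (s+677): 677 + j50 → |·| = √(677²+50²) = √460829 ≈ 678.84, ∠ = arctan(50/677) ≈ 4.22°
pole (s+15): 15 + j50 → |·| = √(15²+50²) = √2725 ≈ 52.202, ∠ = arctan(50/15) ≈ 73.30°
pole (s+50): 50 + j50 → |·| = √(50²+50²) = √5000 ≈ 70.711, ∠ = arctan(50/50) ≈ 45.00°
|H| = 10 · 678.84 / 3691.3 ≈ 1.839
Gain = 20 log₁₀(1.839) ≈ 5.29 dB
∠H = 4.22° − 118.30° = -114.08°

5.3 dB, -114.1°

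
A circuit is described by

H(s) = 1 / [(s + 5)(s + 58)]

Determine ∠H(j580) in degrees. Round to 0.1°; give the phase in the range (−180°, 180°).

At s = jω = j580:
pole (s+5): 5 + j580 → |·| = √(5²+580²) = √336425 ≈ 580.02, ∠ = arctan(580/5) ≈ 89.51°
pole (s+58): 58 + j580 → |·| = √(58²+580²) = √339764 ≈ 582.89, ∠ = arctan(580/58) ≈ 84.29°
∠H = 0.00° − 173.80° = -173.80°

-173.8°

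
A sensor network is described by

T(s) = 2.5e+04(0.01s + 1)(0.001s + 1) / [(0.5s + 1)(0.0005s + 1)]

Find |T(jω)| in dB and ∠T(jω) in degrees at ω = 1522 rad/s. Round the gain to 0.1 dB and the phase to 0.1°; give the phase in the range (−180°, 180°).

At ω = 1522 rad/s:
zero (1 + j1522·0.01) = 1 + j15.22 → |·| ≈ 15.253, ∠ ≈ 86.24°
zero (1 + j1522·0.001) = 1 + j1.522 → |·| ≈ 1.8211, ∠ ≈ 56.69°
pole (1 + j1522·0.5) = 1 + j761 → |·| ≈ 761, ∠ ≈ 89.92°
pole (1 + j1522·0.0005) = 1 + j0.761 → |·| ≈ 1.2566, ∠ ≈ 37.27°
|T| = 2.5e+04 · 15.253 · 1.8211 / (761 · 1.2566) ≈ 726.19
Gain = 20 log₁₀(726.19) ≈ 57.22 dB
∠T = (86.24° + 56.69°) − (89.92° + 37.27°) = 15.74°

57.2 dB, 15.7°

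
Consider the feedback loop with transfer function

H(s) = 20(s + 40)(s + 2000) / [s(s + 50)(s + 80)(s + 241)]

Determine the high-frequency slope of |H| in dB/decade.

Each pole contributes −20 dB/decade at high frequency; each zero contributes +20 dB/decade.
Net: 2 zero(s) − 4 pole(s) → -40 dB/decade.

-40 dB/decade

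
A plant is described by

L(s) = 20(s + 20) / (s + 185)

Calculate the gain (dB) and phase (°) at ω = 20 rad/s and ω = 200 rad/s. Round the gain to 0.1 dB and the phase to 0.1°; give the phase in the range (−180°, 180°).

ω = 20: 9.7 dB, 38.8°; ω = 200: 23.4 dB, 37.1°

At s = jω = j20:
zero (s+20): 20 + j20 → |·| = √(20²+20²) = √800 ≈ 28.284, ∠ = arctan(20/20) ≈ 45.00°
pole (s+185): 185 + j20 → |·| = √(185²+20²) = √34625 ≈ 186.08, ∠ = arctan(20/185) ≈ 6.17°
|L| = 20 · 28.284 / 186.08 ≈ 3.04
Gain = 20 log₁₀(3.04) ≈ 9.66 dB
∠L = 45.00° − 6.17° = 38.83°

At s = jω = j200:
zero (s+20): 20 + j200 → |·| = √(20²+200²) = √40400 ≈ 201, ∠ = arctan(200/20) ≈ 84.29°
pole (s+185): 185 + j200 → |·| = √(185²+200²) = √74225 ≈ 272.44, ∠ = arctan(200/185) ≈ 47.23°
|L| = 20 · 201 / 272.44 ≈ 14.756
Gain = 20 log₁₀(14.756) ≈ 23.38 dB
∠L = 84.29° − 47.23° = 37.06°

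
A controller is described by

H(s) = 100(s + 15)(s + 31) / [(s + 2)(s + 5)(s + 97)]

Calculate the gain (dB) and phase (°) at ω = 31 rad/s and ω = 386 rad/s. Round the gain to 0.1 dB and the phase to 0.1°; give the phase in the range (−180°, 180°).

ω = 31: 3.6 dB, -75.7°; ω = 386: -12.0 dB, -81.7°

At s = jω = j31:
zero (s+15): 15 + j31 → |·| = √(15²+31²) = √1186 ≈ 34.438, ∠ = arctan(31/15) ≈ 64.18°
zero (s+31): 31 + j31 → |·| = √(31²+31²) = √1922 ≈ 43.841, ∠ = arctan(31/31) ≈ 45.00°
pole (s+2): 2 + j31 → |·| = √(2²+31²) = √965 ≈ 31.064, ∠ = arctan(31/2) ≈ 86.31°
pole (s+5): 5 + j31 → |·| = √(5²+31²) = √986 ≈ 31.401, ∠ = arctan(31/5) ≈ 80.84°
pole (s+97): 97 + j31 → |·| = √(97²+31²) = √10370 ≈ 101.83, ∠ = arctan(31/97) ≈ 17.72°
|H| = 100 · 1509.8 / 99329 ≈ 1.52
Gain = 20 log₁₀(1.52) ≈ 3.64 dB
∠H = 109.18° − 184.87° = -75.69°

At s = jω = j386:
zero (s+15): 15 + j386 → |·| = √(15²+386²) = √149221 ≈ 386.29, ∠ = arctan(386/15) ≈ 87.77°
zero (s+31): 31 + j386 → |·| = √(31²+386²) = √149957 ≈ 387.24, ∠ = arctan(386/31) ≈ 85.41°
pole (s+2): 2 + j386 → |·| = √(2²+386²) = √149000 ≈ 386.01, ∠ = arctan(386/2) ≈ 89.70°
pole (s+5): 5 + j386 → |·| = √(5²+386²) = √149021 ≈ 386.03, ∠ = arctan(386/5) ≈ 89.26°
pole (s+97): 97 + j386 → |·| = √(97²+386²) = √158405 ≈ 398, ∠ = arctan(386/97) ≈ 75.89°
|H| = 100 · 1.4959e+05 / 5.9307e+07 ≈ 0.25223
Gain = 20 log₁₀(0.25223) ≈ -11.96 dB
∠H = 173.18° − 254.85° = -81.67°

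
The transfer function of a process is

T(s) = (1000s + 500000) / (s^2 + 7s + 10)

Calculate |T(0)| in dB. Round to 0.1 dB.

94.0 dB

T(0) = 500000 / 10 = 50000
20 log₁₀(50000) ≈ 93.98 dB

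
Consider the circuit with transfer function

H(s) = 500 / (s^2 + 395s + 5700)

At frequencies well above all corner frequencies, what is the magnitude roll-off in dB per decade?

Each pole contributes −20 dB/decade at high frequency; each zero contributes +20 dB/decade.
Net: 0 zero(s) − 2 pole(s) → -40 dB/decade.

-40 dB/decade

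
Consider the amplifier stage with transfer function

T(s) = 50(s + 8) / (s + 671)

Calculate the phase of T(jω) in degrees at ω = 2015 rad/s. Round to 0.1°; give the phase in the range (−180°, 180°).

At s = jω = j2015:
zero (s+8): 8 + j2015 → |·| = √(8²+2015²) = √4060289 ≈ 2015, ∠ = arctan(2015/8) ≈ 89.77°
pole (s+671): 671 + j2015 → |·| = √(671²+2015²) = √4510466 ≈ 2123.8, ∠ = arctan(2015/671) ≈ 71.58°
∠T = 89.77° − 71.58° = 18.19°

18.2°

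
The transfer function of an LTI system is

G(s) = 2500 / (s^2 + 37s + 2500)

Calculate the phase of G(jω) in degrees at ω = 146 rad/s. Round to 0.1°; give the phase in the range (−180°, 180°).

-164.0°

At s = jω = j146:
quadratic: (j146)² + 37·j146 + 2500 = -18816 + j5402 → |·| ≈ 19576, ∠ ≈ 163.98°
∠G = 0.00° − 163.98° = -163.98°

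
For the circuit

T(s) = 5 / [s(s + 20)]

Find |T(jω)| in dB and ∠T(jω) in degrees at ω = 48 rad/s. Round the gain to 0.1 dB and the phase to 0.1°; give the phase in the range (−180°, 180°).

-54.0 dB, -157.4°

At s = jω = j48:
pole (s+20): 20 + j48 → |·| = √(20²+48²) = √2704 ≈ 52, ∠ = arctan(48/20) ≈ 67.38°
pole at origin: |s| = 48, ∠ = 90.00° (in denominator)
|T| = 5 / 2496 ≈ 0.0020032
Gain = 20 log₁₀(0.0020032) ≈ -53.97 dB
∠T = 0.00° − 157.38° = -157.38°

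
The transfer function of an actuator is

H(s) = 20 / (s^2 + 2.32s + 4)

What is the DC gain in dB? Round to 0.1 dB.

H(0) = 20 / 4 = 5
20 log₁₀(5) ≈ 13.98 dB

14.0 dB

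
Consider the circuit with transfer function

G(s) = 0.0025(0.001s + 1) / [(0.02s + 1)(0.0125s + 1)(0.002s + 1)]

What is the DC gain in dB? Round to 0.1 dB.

G(0) = 0.0025 · 1 / 1 = 0.0025
20 log₁₀(0.0025) ≈ -52.04 dB

-52.0 dB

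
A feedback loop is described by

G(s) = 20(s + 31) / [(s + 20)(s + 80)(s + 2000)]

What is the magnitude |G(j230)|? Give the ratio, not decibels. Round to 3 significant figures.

4.10e-05

At s = jω = j230:
zero (s+31): 31 + j230 → |·| = √(31²+230²) = √53861 ≈ 232.08, ∠ = arctan(230/31) ≈ 82.32°
pole (s+20): 20 + j230 → |·| = √(20²+230²) = √53300 ≈ 230.87, ∠ = arctan(230/20) ≈ 85.03°
pole (s+80): 80 + j230 → |·| = √(80²+230²) = √59300 ≈ 243.52, ∠ = arctan(230/80) ≈ 70.82°
pole (s+2000): 2000 + j230 → |·| = √(2000²+230²) = √4052900 ≈ 2013.2, ∠ = arctan(230/2000) ≈ 6.56°
|G| = 20 · 232.08 / 1.1319e+08 ≈ 4.1007e-05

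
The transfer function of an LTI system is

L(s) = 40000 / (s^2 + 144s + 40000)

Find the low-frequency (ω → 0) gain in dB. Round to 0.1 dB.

L(0) = 40000 / 40000 = 1
20 log₁₀(1) ≈ 0.00 dB

0.0 dB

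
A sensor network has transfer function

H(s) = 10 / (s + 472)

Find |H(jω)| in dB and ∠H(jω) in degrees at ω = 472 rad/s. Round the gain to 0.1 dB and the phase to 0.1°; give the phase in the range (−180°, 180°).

-36.5 dB, -45.0°

At s = jω = j472:
pole (s+472): 472 + j472 → |·| = √(472²+472²) = √445568 ≈ 667.51, ∠ = arctan(472/472) ≈ 45.00°
|H| = 10 / 667.51 ≈ 0.014981
Gain = 20 log₁₀(0.014981) ≈ -36.49 dB
∠H = 0.00° − 45.00° = -45.00°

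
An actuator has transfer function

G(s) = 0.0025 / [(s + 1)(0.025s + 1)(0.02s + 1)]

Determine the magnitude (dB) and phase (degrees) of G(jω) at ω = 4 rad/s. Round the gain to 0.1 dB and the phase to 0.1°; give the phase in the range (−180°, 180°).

-64.4 dB, -86.2°

At ω = 4 rad/s:
pole (1 + j4·1) = 1 + j4 → |·| ≈ 4.1231, ∠ ≈ 75.96°
pole (1 + j4·0.025) = 1 + j0.1 → |·| ≈ 1.005, ∠ ≈ 5.71°
pole (1 + j4·0.02) = 1 + j0.08 → |·| ≈ 1.0032, ∠ ≈ 4.57°
|G| = 0.0025 · 1 / (4.1231 · 1.005 · 1.0032) ≈ 0.0006014
Gain = 20 log₁₀(0.0006014) ≈ -64.42 dB
∠G = (0°) − (75.96° + 5.71° + 4.57°) = -86.24°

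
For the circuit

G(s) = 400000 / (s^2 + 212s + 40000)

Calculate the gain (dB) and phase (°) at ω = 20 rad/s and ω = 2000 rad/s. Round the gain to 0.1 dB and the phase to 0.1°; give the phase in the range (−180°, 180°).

ω = 20: 20.0 dB, -6.1°; ω = 2000: -20.0 dB, -173.9°

At s = jω = j20:
quadratic: (j20)² + 212·j20 + 40000 = 39600 + j4240 → |·| ≈ 39826, ∠ ≈ 6.11°
|G| = 400000 / 39826 ≈ 10.044
Gain = 20 log₁₀(10.044) ≈ 20.04 dB
∠G = 0.00° − 6.11° = -6.11°

At s = jω = j2000:
quadratic: (j2000)² + 212·j2000 + 40000 = -3960000 + j424000 → |·| ≈ 3.9826e+06, ∠ ≈ 173.89°
|G| = 400000 / 3.9826e+06 ≈ 0.10044
Gain = 20 log₁₀(0.10044) ≈ -19.96 dB
∠G = 0.00° − 173.89° = -173.89°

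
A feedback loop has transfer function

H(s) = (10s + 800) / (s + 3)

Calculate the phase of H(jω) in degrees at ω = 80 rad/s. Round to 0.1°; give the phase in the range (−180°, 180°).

Substitute s = j80:
Numerator: 10(j80) + 800 = 800 + j800
Denominator: (j80) + 3 = 3 + j80
|N| = √(800² + 800²) ≈ 1131.4, ∠N ≈ 45.00°
|D| = √(3² + 80²) ≈ 80.056, ∠D ≈ 87.85°
∠H = 45.00° − 87.85° = -42.85°

-42.9°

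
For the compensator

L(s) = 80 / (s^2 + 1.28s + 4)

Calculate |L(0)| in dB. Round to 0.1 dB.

26.0 dB

L(0) = 80 / 4 = 20
20 log₁₀(20) ≈ 26.02 dB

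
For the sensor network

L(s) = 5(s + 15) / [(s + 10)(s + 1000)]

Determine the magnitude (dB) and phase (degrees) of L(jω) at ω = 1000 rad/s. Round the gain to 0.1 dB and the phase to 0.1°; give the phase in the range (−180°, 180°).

-49.0 dB, -45.3°

At s = jω = j1000:
zero (s+15): 15 + j1000 → |·| = √(15²+1000²) = √1000225 ≈ 1000.1, ∠ = arctan(1000/15) ≈ 89.14°
pole (s+10): 10 + j1000 → |·| = √(10²+1000²) = √1000100 ≈ 1000, ∠ = arctan(1000/10) ≈ 89.43°
pole (s+1000): 1000 + j1000 → |·| = √(1000²+1000²) = √2000000 ≈ 1414.2, ∠ = arctan(1000/1000) ≈ 45.00°
|L| = 5 · 1000.1 / 1.4142e+06 ≈ 0.0035359
Gain = 20 log₁₀(0.0035359) ≈ -49.03 dB
∠L = 89.14° − 134.43° = -45.29°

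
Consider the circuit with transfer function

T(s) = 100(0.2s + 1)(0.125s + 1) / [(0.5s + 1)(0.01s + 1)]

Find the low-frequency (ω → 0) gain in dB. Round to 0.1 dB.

T(0) = 100 · 1 / 1 = 100
20 log₁₀(100) ≈ 40.00 dB

40.0 dB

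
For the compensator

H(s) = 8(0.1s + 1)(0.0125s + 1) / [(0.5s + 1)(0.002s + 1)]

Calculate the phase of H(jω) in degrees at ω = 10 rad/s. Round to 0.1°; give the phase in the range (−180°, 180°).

At ω = 10 rad/s:
zero (1 + j10·0.1) = 1 + j1 → |·| ≈ 1.4142, ∠ ≈ 45.00°
zero (1 + j10·0.0125) = 1 + j0.125 → |·| ≈ 1.0078, ∠ ≈ 7.13°
pole (1 + j10·0.5) = 1 + j5 → |·| ≈ 5.099, ∠ ≈ 78.69°
pole (1 + j10·0.002) = 1 + j0.02 → |·| ≈ 1.0002, ∠ ≈ 1.15°
∠H = (45.00° + 7.13°) − (78.69° + 1.15°) = -27.71°

-27.7°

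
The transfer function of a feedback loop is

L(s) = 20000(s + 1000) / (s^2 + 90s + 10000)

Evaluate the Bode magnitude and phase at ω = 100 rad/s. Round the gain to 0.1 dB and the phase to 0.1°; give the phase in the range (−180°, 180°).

67.0 dB, -84.3°

At s = jω = j100:
zero (s+1000): 1000 + j100 → |·| = √(1000²+100²) = √1010000 ≈ 1005, ∠ = arctan(100/1000) ≈ 5.71°
quadratic: (j100)² + 90·j100 + 10000 = 0 + j9000 → |·| ≈ 9000, ∠ ≈ 90.00°
|L| = 20000 · 1005 / 9000 ≈ 2233.3
Gain = 20 log₁₀(2233.3) ≈ 66.98 dB
∠L = 5.71° − 90.00° = -84.29°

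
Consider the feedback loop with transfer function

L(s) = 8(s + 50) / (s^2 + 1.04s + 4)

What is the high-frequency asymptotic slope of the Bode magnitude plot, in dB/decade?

Each pole contributes −20 dB/decade at high frequency; each zero contributes +20 dB/decade.
Net: 1 zero(s) − 2 pole(s) → -20 dB/decade.

-20 dB/decade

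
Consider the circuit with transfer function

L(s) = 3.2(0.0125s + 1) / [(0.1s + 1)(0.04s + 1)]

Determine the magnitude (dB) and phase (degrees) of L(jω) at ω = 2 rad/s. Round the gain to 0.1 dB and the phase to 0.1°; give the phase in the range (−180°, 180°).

At ω = 2 rad/s:
zero (1 + j2·0.0125) = 1 + j0.025 → |·| ≈ 1.0003, ∠ ≈ 1.43°
pole (1 + j2·0.1) = 1 + j0.2 → |·| ≈ 1.0198, ∠ ≈ 11.31°
pole (1 + j2·0.04) = 1 + j0.08 → |·| ≈ 1.0032, ∠ ≈ 4.57°
|L| = 3.2 · 1.0003 / (1.0198 · 1.0032) ≈ 3.1288
Gain = 20 log₁₀(3.1288) ≈ 9.91 dB
∠L = (1.43°) − (11.31° + 4.57°) = -14.45°

9.9 dB, -14.5°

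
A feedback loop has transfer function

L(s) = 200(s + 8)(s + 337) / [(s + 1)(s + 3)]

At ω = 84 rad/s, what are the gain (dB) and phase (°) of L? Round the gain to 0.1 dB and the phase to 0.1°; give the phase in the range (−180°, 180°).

58.4 dB, -78.7°

At s = jω = j84:
zero (s+8): 8 + j84 → |·| = √(8²+84²) = √7120 ≈ 84.38, ∠ = arctan(84/8) ≈ 84.56°
zero (s+337): 337 + j84 → |·| = √(337²+84²) = √120625 ≈ 347.31, ∠ = arctan(84/337) ≈ 14.00°
pole (s+1): 1 + j84 → |·| = √(1²+84²) = √7057 ≈ 84.006, ∠ = arctan(84/1) ≈ 89.32°
pole (s+3): 3 + j84 → |·| = √(3²+84²) = √7065 ≈ 84.054, ∠ = arctan(84/3) ≈ 87.95°
|L| = 200 · 29306 / 7061 ≈ 830.08
Gain = 20 log₁₀(830.08) ≈ 58.38 dB
∠L = 98.56° − 177.27° = -78.71°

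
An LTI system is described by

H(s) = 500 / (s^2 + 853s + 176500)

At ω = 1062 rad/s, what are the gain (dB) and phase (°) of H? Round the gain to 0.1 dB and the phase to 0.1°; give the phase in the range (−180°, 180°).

-68.4 dB, -136.4°

Substitute s = j1062:
Numerator: 500 = 500 + j0
Denominator: (j1062)^2 + 853(j1062) + 176500 = -951344 + j905886
|N| = √(500² + 0²) ≈ 500, ∠N ≈ 0.00°
|D| = √(951344² + 905886²) ≈ 1.3137e+06, ∠D ≈ 136.40°
|H| = 500 / 1.3137e+06 ≈ 0.0003806
Gain = 20 log₁₀(0.0003806) ≈ -68.39 dB
∠H = 0.00° − 136.40° = -136.40°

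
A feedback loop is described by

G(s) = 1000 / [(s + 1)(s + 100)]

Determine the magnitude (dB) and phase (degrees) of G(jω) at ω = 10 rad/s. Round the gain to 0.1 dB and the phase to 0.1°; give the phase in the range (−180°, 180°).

-0.1 dB, -90.0°

At s = jω = j10:
pole (s+1): 1 + j10 → |·| = √(1²+10²) = √101 ≈ 10.05, ∠ = arctan(10/1) ≈ 84.29°
pole (s+100): 100 + j10 → |·| = √(100²+10²) = √10100 ≈ 100.5, ∠ = arctan(10/100) ≈ 5.71°
|G| = 1000 / 1010 ≈ 0.9901
Gain = 20 log₁₀(0.9901) ≈ -0.09 dB
∠G = 0.00° − 90.00° = -90.00°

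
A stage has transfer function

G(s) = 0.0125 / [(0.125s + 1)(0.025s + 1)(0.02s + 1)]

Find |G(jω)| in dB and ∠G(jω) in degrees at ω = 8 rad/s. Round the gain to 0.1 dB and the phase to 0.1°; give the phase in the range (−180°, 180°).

At ω = 8 rad/s:
pole (1 + j8·0.125) = 1 + j1 → |·| ≈ 1.4142, ∠ ≈ 45.00°
pole (1 + j8·0.025) = 1 + j0.2 → |·| ≈ 1.0198, ∠ ≈ 11.31°
pole (1 + j8·0.02) = 1 + j0.16 → |·| ≈ 1.0127, ∠ ≈ 9.09°
|G| = 0.0125 · 1 / (1.4142 · 1.0198 · 1.0127) ≈ 0.0085586
Gain = 20 log₁₀(0.0085586) ≈ -41.35 dB
∠G = (0°) − (45.00° + 11.31° + 9.09°) = -65.40°

-41.4 dB, -65.4°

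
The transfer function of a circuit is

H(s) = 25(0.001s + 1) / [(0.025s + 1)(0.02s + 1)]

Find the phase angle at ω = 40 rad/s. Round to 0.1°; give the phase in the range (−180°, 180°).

At ω = 40 rad/s:
zero (1 + j40·0.001) = 1 + j0.04 → |·| ≈ 1.0008, ∠ ≈ 2.29°
pole (1 + j40·0.025) = 1 + j1 → |·| ≈ 1.4142, ∠ ≈ 45.00°
pole (1 + j40·0.02) = 1 + j0.8 → |·| ≈ 1.2806, ∠ ≈ 38.66°
∠H = (2.29°) − (45.00° + 38.66°) = -81.37°

-81.4°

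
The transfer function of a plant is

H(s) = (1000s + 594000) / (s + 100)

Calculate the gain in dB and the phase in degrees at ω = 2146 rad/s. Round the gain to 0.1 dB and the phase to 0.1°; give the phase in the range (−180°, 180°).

60.3 dB, -12.8°

Substitute s = j2146:
Numerator: 1000(j2146) + 594000 = 594000 + j2146000
Denominator: (j2146) + 100 = 100 + j2146
|N| = √(594000² + 2146000²) ≈ 2.2267e+06, ∠N ≈ 74.53°
|D| = √(100² + 2146²) ≈ 2148.3, ∠D ≈ 87.33°
|H| = 2.2267e+06 / 2148.3 ≈ 1036.5
Gain = 20 log₁₀(1036.5) ≈ 60.31 dB
∠H = 74.53° − 87.33° = -12.80°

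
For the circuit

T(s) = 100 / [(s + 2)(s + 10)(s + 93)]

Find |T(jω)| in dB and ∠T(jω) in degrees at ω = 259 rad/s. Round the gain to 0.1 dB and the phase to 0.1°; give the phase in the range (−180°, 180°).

-105.3 dB, 112.4°

At s = jω = j259:
pole (s+2): 2 + j259 → |·| = √(2²+259²) = √67085 ≈ 259.01, ∠ = arctan(259/2) ≈ 89.56°
pole (s+10): 10 + j259 → |·| = √(10²+259²) = √67181 ≈ 259.19, ∠ = arctan(259/10) ≈ 87.79°
pole (s+93): 93 + j259 → |·| = √(93²+259²) = √75730 ≈ 275.19, ∠ = arctan(259/93) ≈ 70.25°
|T| = 100 / 1.8474e+07 ≈ 5.413e-06
Gain = 20 log₁₀(5.413e-06) ≈ -105.33 dB
∠T = 0.00° − 247.60° = -247.60° ≡ 112.40° (principal value)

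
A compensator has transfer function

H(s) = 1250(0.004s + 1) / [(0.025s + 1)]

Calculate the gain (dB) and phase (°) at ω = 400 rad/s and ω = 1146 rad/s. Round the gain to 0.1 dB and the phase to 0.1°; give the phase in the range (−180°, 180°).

At ω = 400 rad/s:
zero (1 + j400·0.004) = 1 + j1.6 → |·| ≈ 1.8868, ∠ ≈ 57.99°
pole (1 + j400·0.025) = 1 + j10 → |·| ≈ 10.05, ∠ ≈ 84.29°
|H| = 1250 · 1.8868 / (10.05) ≈ 234.68
Gain = 20 log₁₀(234.68) ≈ 47.41 dB
∠H = (57.99°) − (84.29°) = -26.30°

At ω = 1146 rad/s:
zero (1 + j1146·0.004) = 1 + j4.584 → |·| ≈ 4.6918, ∠ ≈ 77.69°
pole (1 + j1146·0.025) = 1 + j28.65 → |·| ≈ 28.667, ∠ ≈ 88.00°
|H| = 1250 · 4.6918 / (28.667) ≈ 204.58
Gain = 20 log₁₀(204.58) ≈ 46.22 dB
∠H = (77.69°) − (88.00°) = -10.31°

ω = 400: 47.4 dB, -26.3°; ω = 1146: 46.2 dB, -10.3°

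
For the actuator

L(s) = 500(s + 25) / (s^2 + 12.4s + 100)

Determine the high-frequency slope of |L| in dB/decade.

Each pole contributes −20 dB/decade at high frequency; each zero contributes +20 dB/decade.
Net: 1 zero(s) − 2 pole(s) → -20 dB/decade.

-20 dB/decade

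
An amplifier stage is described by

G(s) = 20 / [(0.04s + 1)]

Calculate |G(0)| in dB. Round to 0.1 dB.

G(0) = 20 · 1 / 1 = 20
20 log₁₀(20) ≈ 26.02 dB

26.0 dB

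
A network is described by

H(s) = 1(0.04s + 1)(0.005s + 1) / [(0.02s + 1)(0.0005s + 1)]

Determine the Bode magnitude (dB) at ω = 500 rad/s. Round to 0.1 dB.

At ω = 500 rad/s:
zero (1 + j500·0.04) = 1 + j20 → |·| ≈ 20.025, ∠ ≈ 87.14°
zero (1 + j500·0.005) = 1 + j2.5 → |·| ≈ 2.6926, ∠ ≈ 68.20°
pole (1 + j500·0.02) = 1 + j10 → |·| ≈ 10.05, ∠ ≈ 84.29°
pole (1 + j500·0.0005) = 1 + j0.25 → |·| ≈ 1.0308, ∠ ≈ 14.04°
|H| = 1 · 20.025 · 2.6926 / (10.05 · 1.0308) ≈ 5.2048
Gain = 20 log₁₀(5.2048) ≈ 14.33 dB

14.3 dB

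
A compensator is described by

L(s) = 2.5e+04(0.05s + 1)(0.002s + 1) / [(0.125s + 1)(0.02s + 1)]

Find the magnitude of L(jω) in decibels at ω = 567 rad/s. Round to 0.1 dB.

62.5 dB

At ω = 567 rad/s:
zero (1 + j567·0.05) = 1 + j28.35 → |·| ≈ 28.368, ∠ ≈ 87.98°
zero (1 + j567·0.002) = 1 + j1.134 → |·| ≈ 1.5119, ∠ ≈ 48.59°
pole (1 + j567·0.125) = 1 + j70.875 → |·| ≈ 70.882, ∠ ≈ 89.19°
pole (1 + j567·0.02) = 1 + j11.34 → |·| ≈ 11.384, ∠ ≈ 84.96°
|L| = 2.5e+04 · 28.368 · 1.5119 / (70.882 · 11.384) ≈ 1328.8
Gain = 20 log₁₀(1328.8) ≈ 62.47 dB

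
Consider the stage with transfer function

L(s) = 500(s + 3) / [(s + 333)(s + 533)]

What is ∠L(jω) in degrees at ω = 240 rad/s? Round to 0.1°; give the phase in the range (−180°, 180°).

At s = jω = j240:
zero (s+3): 3 + j240 → |·| = √(3²+240²) = √57609 ≈ 240.02, ∠ = arctan(240/3) ≈ 89.28°
pole (s+333): 333 + j240 → |·| = √(333²+240²) = √168489 ≈ 410.47, ∠ = arctan(240/333) ≈ 35.78°
pole (s+533): 533 + j240 → |·| = √(533²+240²) = √341689 ≈ 584.54, ∠ = arctan(240/533) ≈ 24.24°
∠L = 89.28° − 60.02° = 29.26°

29.3°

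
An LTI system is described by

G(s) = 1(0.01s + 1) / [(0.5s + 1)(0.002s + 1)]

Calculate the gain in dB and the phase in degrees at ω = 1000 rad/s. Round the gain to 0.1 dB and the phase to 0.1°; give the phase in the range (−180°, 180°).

-40.9 dB, -69.0°

At ω = 1000 rad/s:
zero (1 + j1000·0.01) = 1 + j10 → |·| ≈ 10.05, ∠ ≈ 84.29°
pole (1 + j1000·0.5) = 1 + j500 → |·| ≈ 500, ∠ ≈ 89.89°
pole (1 + j1000·0.002) = 1 + j2 → |·| ≈ 2.2361, ∠ ≈ 63.43°
|G| = 1 · 10.05 / (500 · 2.2361) ≈ 0.0089889
Gain = 20 log₁₀(0.0089889) ≈ -40.93 dB
∠G = (84.29°) − (89.89° + 63.43°) = -69.03°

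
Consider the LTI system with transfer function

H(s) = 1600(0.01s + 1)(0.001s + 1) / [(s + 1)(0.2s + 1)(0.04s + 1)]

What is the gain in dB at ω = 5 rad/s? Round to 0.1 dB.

At ω = 5 rad/s:
zero (1 + j5·0.01) = 1 + j0.05 → |·| ≈ 1.0012, ∠ ≈ 2.86°
zero (1 + j5·0.001) = 1 + j0.005 → |·| ≈ 1, ∠ ≈ 0.29°
pole (1 + j5·1) = 1 + j5 → |·| ≈ 5.099, ∠ ≈ 78.69°
pole (1 + j5·0.2) = 1 + j1 → |·| ≈ 1.4142, ∠ ≈ 45.00°
pole (1 + j5·0.04) = 1 + j0.2 → |·| ≈ 1.0198, ∠ ≈ 11.31°
|H| = 1600 · 1.0012 · 1 / (5.099 · 1.4142 · 1.0198) ≈ 217.84
Gain = 20 log₁₀(217.84) ≈ 46.76 dB

46.8 dB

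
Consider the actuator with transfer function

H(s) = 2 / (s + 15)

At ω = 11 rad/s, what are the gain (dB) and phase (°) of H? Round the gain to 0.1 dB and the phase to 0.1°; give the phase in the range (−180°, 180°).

Substitute s = j11:
Numerator: 2 = 2 + j0
Denominator: (j11) + 15 = 15 + j11
|N| = √(2² + 0²) ≈ 2, ∠N ≈ 0.00°
|D| = √(15² + 11²) ≈ 18.601, ∠D ≈ 36.25°
|H| = 2 / 18.601 ≈ 0.10752
Gain = 20 log₁₀(0.10752) ≈ -19.37 dB
∠H = 0.00° − 36.25° = -36.25°

-19.4 dB, -36.3°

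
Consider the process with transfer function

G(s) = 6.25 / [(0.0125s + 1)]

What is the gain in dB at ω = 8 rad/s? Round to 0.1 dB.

15.9 dB

At ω = 8 rad/s:
pole (1 + j8·0.0125) = 1 + j0.1 → |·| ≈ 1.005, ∠ ≈ 5.71°
|G| = 6.25 · 1 / (1.005) ≈ 6.2189
Gain = 20 log₁₀(6.2189) ≈ 15.87 dB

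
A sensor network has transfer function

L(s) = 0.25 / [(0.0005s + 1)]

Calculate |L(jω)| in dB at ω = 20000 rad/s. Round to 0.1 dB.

At ω = 20000 rad/s:
pole (1 + j20000·0.0005) = 1 + j10 → |·| ≈ 10.05, ∠ ≈ 84.29°
|L| = 0.25 · 1 / (10.05) ≈ 0.024876
Gain = 20 log₁₀(0.024876) ≈ -32.08 dB

-32.1 dB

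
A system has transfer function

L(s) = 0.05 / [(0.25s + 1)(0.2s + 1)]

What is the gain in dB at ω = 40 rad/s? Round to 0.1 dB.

-64.2 dB

At ω = 40 rad/s:
pole (1 + j40·0.25) = 1 + j10 → |·| ≈ 10.05, ∠ ≈ 84.29°
pole (1 + j40·0.2) = 1 + j8 → |·| ≈ 8.0623, ∠ ≈ 82.87°
|L| = 0.05 · 1 / (10.05 · 8.0623) ≈ 0.00061708
Gain = 20 log₁₀(0.00061708) ≈ -64.19 dB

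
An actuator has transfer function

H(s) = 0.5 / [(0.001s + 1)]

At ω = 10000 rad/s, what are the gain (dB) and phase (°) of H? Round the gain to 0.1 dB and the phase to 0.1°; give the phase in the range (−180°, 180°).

At ω = 10000 rad/s:
pole (1 + j10000·0.001) = 1 + j10 → |·| ≈ 10.05, ∠ ≈ 84.29°
|H| = 0.5 · 1 / (10.05) ≈ 0.049751
Gain = 20 log₁₀(0.049751) ≈ -26.06 dB
∠H = (0°) − (84.29°) = -84.29°

-26.1 dB, -84.3°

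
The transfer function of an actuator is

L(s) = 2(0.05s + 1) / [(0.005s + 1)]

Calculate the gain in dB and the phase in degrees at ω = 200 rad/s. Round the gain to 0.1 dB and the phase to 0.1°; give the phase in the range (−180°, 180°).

23.1 dB, 39.3°

At ω = 200 rad/s:
zero (1 + j200·0.05) = 1 + j10 → |·| ≈ 10.05, ∠ ≈ 84.29°
pole (1 + j200·0.005) = 1 + j1 → |·| ≈ 1.4142, ∠ ≈ 45.00°
|L| = 2 · 10.05 / (1.4142) ≈ 14.213
Gain = 20 log₁₀(14.213) ≈ 23.05 dB
∠L = (84.29°) − (45.00°) = 39.29°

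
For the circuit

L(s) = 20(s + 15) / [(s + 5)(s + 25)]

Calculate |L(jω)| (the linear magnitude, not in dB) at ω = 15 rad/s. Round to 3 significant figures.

At s = jω = j15:
zero (s+15): 15 + j15 → |·| = √(15²+15²) = √450 ≈ 21.213, ∠ = arctan(15/15) ≈ 45.00°
pole (s+5): 5 + j15 → |·| = √(5²+15²) = √250 ≈ 15.811, ∠ = arctan(15/5) ≈ 71.57°
pole (s+25): 25 + j15 → |·| = √(25²+15²) = √850 ≈ 29.155, ∠ = arctan(15/25) ≈ 30.96°
|L| = 20 · 21.213 / 460.97 ≈ 0.92036

0.920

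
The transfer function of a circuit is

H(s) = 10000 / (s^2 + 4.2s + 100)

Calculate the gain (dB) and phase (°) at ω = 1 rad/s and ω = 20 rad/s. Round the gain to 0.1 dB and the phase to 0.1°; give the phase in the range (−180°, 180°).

ω = 1: 40.1 dB, -2.4°; ω = 20: 30.1 dB, -164.4°

At s = jω = j1:
quadratic: (j1)² + 4.2·j1 + 100 = 99 + j4.2 → |·| ≈ 99.089, ∠ ≈ 2.43°
|H| = 10000 / 99.089 ≈ 100.92
Gain = 20 log₁₀(100.92) ≈ 40.08 dB
∠H = 0.00° − 2.43° = -2.43°

At s = jω = j20:
quadratic: (j20)² + 4.2·j20 + 100 = -300 + j84 → |·| ≈ 311.54, ∠ ≈ 164.36°
|H| = 10000 / 311.54 ≈ 32.099
Gain = 20 log₁₀(32.099) ≈ 30.13 dB
∠H = 0.00° − 164.36° = -164.36°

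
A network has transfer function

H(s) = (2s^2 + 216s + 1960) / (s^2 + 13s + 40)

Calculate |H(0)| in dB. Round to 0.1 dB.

H(0) = 1960 / 40 = 49
20 log₁₀(49) ≈ 33.80 dB

33.8 dB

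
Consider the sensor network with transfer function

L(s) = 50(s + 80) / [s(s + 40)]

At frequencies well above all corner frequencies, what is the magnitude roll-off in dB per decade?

-20 dB/decade

Each pole contributes −20 dB/decade at high frequency; each zero contributes +20 dB/decade.
Net: 1 zero(s) − 2 pole(s) → -20 dB/decade.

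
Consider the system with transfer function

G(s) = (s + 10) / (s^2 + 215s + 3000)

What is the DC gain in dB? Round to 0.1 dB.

-49.5 dB

G(0) = 10 / 3000 ≈ 0.0033333
20 log₁₀(0.0033333) ≈ -49.54 dB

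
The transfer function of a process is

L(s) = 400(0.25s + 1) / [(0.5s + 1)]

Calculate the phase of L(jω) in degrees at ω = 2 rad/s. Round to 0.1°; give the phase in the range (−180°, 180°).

At ω = 2 rad/s:
zero (1 + j2·0.25) = 1 + j0.5 → |·| ≈ 1.118, ∠ ≈ 26.57°
pole (1 + j2·0.5) = 1 + j1 → |·| ≈ 1.4142, ∠ ≈ 45.00°
∠L = (26.57°) − (45.00°) = -18.43°

-18.4°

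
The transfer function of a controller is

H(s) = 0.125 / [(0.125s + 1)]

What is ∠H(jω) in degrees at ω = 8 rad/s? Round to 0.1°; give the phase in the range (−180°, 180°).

At ω = 8 rad/s:
pole (1 + j8·0.125) = 1 + j1 → |·| ≈ 1.4142, ∠ ≈ 45.00°
∠H = (0°) − (45.00°) = -45.00°

-45.0°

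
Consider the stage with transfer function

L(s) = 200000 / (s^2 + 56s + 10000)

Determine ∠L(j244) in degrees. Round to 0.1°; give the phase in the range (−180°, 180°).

At s = jω = j244:
quadratic: (j244)² + 56·j244 + 10000 = -49536 + j13664 → |·| ≈ 51386, ∠ ≈ 164.58°
∠L = 0.00° − 164.58° = -164.58°

-164.6°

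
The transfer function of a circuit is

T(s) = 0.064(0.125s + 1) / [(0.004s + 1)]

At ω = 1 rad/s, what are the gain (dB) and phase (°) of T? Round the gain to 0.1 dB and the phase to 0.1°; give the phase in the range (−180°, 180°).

At ω = 1 rad/s:
zero (1 + j1·0.125) = 1 + j0.125 → |·| ≈ 1.0078, ∠ ≈ 7.13°
pole (1 + j1·0.004) = 1 + j0.004 → |·| ≈ 1, ∠ ≈ 0.23°
|T| = 0.064 · 1.0078 / (1) ≈ 0.064499
Gain = 20 log₁₀(0.064499) ≈ -23.81 dB
∠T = (7.13°) − (0.23°) = 6.90°

-23.8 dB, 6.9°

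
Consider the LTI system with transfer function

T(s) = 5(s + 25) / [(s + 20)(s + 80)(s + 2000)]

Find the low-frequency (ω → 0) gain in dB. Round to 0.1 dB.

T(0) = 5·25 / (20·80·2000) ≈ 3.9063e-05
20 log₁₀(3.9063e-05) ≈ -88.16 dB

-88.2 dB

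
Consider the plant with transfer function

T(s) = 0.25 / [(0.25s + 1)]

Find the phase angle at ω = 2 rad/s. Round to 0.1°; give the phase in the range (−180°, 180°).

At ω = 2 rad/s:
pole (1 + j2·0.25) = 1 + j0.5 → |·| ≈ 1.118, ∠ ≈ 26.57°
∠T = (0°) − (26.57°) = -26.57°

-26.6°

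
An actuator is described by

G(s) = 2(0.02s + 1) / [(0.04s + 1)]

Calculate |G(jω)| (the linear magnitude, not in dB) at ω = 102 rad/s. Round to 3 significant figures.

At ω = 102 rad/s:
zero (1 + j102·0.02) = 1 + j2.04 → |·| ≈ 2.2719, ∠ ≈ 63.89°
pole (1 + j102·0.04) = 1 + j4.08 → |·| ≈ 4.2008, ∠ ≈ 76.23°
|G| = 2 · 2.2719 / (4.2008) ≈ 1.0817

1.08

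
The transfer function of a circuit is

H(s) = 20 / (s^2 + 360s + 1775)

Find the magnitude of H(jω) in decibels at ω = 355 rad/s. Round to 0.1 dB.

-79.0 dB

Substitute s = j355:
Numerator: 20 = 20 + j0
Denominator: (j355)^2 + 360(j355) + 1775 = -124250 + j127800
|N| = √(20² + 0²) ≈ 20, ∠N ≈ 0.00°
|D| = √(124250² + 127800²) ≈ 1.7824e+05, ∠D ≈ 134.19°
|H| = 20 / 1.7824e+05 ≈ 0.00011221
Gain = 20 log₁₀(0.00011221) ≈ -79.00 dB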